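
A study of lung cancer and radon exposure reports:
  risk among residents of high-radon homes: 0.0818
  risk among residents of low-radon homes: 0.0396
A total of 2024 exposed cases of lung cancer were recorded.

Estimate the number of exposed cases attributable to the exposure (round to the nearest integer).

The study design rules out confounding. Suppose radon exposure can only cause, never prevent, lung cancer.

Let p₁ = 0.0818, p₀ = 0.0396.
PN = (p₁ − p₀)/p₁ = (0.0818 − 0.0396) / 0.0818 ≈ 0.51589.
Attributable cases ≈ PN × (exposed cases) = 0.51589 × 2024 ≈ 1044.17.

about 1044 cases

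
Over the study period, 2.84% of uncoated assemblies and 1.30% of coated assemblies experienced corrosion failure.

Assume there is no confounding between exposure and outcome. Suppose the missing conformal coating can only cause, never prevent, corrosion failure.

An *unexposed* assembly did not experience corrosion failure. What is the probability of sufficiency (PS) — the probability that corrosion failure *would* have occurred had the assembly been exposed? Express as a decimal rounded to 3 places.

PS ≈ 0.016

p₁ = 0.0284, p₀ = 0.013.
Under exogeneity and monotonicity, PS = (p₁ − p₀) / (1 − p₀).
PS = (0.0284 − 0.013) / (1 − 0.013) = 0.0154 / 0.987 ≈ 0.0156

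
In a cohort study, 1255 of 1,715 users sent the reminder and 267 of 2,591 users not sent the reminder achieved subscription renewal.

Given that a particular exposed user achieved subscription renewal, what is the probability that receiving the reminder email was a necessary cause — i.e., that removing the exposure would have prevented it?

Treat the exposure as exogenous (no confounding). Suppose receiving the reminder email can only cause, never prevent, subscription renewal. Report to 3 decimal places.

p₁ = P(outcome | exposed) = 1255/1715 = 0.73178
p₀ = P(outcome | unexposed) = 267/2591 = 0.10305
Under exogeneity and monotonicity, PN = (p₁ − p₀) / p₁.
PN = (0.73178 − 0.10305) / 0.73178 = 0.62873 / 0.73178 ≈ 0.8592

PN ≈ 0.859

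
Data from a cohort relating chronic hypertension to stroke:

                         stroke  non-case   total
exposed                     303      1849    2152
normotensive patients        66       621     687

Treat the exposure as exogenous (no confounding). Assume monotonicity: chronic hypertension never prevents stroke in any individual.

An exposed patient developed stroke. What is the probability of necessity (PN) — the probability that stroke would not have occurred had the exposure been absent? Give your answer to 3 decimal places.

p₁ = P(outcome | exposed) = 303/2152 = 0.1408
p₀ = P(outcome | unexposed) = 66/687 = 0.09607
Under exogeneity and monotonicity, PN = (p₁ − p₀)/p₁.
PN = (0.1408 − 0.09607) / 0.1408 ≈ 0.3177

PN ≈ 0.318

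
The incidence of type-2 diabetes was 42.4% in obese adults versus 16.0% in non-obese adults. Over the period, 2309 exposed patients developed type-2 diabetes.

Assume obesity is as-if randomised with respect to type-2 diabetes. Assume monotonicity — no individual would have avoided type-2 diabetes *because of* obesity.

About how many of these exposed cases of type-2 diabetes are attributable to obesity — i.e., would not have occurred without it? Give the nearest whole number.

p₁ = 0.424, p₀ = 0.16.
PN = (p₁ − p₀)/p₁ = (0.424 − 0.16) / 0.424 ≈ 0.62264.
Attributable cases ≈ PN × (exposed cases) = 0.62264 × 2309 ≈ 1437.68.

about 1438 cases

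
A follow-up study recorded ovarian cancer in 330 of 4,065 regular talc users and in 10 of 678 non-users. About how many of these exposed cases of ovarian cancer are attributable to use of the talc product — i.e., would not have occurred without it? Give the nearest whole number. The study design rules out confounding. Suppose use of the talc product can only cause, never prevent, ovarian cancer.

p₁ = P(outcome | exposed) = 330/4065 = 0.081181
p₀ = P(outcome | unexposed) = 10/678 = 0.014749
PN = (p₁ − p₀)/p₁ = (0.081181 − 0.014749) / 0.081181 ≈ 0.81832.
Attributable cases ≈ PN × (exposed cases) = 0.81832 × 330 ≈ 270.04.

about 270 cases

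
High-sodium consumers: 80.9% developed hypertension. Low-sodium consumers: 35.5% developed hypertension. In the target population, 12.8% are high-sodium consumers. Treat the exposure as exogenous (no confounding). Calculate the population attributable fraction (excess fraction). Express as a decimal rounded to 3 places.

p₁ = 0.809, p₀ = 0.355.
Overall risk P(Y=1) = π·p₁ + (1−π)·p₀ = 0.128×0.809 + 0.872×0.355 = 0.41311.
Under exogeneity, PAF = [P(Y=1) − p₀] / P(Y=1).
PAF = (0.41311 − 0.355) / 0.41311 ≈ 0.1407

PAF ≈ 0.141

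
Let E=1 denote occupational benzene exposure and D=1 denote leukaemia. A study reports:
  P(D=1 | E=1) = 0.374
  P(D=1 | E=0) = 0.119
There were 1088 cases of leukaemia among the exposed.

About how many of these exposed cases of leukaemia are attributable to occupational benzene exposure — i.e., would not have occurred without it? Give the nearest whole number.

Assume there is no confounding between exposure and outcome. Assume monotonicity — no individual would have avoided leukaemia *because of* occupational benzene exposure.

Let p₁ = 0.374, p₀ = 0.119.
PN = (p₁ − p₀)/p₁ = (0.374 − 0.119) / 0.374 ≈ 0.68182.
Attributable cases ≈ PN × (exposed cases) = 0.68182 × 1088 ≈ 741.82.

about 742 cases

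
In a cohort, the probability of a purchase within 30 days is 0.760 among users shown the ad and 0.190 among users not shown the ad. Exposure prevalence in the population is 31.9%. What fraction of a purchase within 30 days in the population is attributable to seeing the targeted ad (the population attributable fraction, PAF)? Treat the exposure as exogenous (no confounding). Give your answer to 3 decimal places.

Let p₁ = 0.76, p₀ = 0.19.
Overall risk P(Y=1) = π·p₁ + (1−π)·p₀ = 0.319×0.76 + 0.681×0.19 = 0.37183.
Under exogeneity, PAF = [P(Y=1) − p₀] / P(Y=1).
PAF = (0.37183 − 0.19) / 0.37183 ≈ 0.4890

PAF ≈ 0.489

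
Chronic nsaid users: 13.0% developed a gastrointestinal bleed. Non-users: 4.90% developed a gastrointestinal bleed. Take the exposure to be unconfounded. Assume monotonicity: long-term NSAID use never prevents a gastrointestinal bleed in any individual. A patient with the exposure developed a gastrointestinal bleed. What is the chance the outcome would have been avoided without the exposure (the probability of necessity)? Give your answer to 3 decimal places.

p₁ = 0.13, p₀ = 0.049.
Under exogeneity and monotonicity, PN = (p₁ − p₀) / p₁.
PN = (0.13 − 0.049) / 0.13 = 0.081 / 0.13 ≈ 0.6231

PN ≈ 0.623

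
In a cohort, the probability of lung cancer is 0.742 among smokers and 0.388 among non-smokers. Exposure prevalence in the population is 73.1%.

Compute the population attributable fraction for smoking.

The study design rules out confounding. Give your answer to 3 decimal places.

Let p₁ = 0.742, p₀ = 0.388.
Overall risk P(Y=1) = π·p₁ + (1−π)·p₀ = 0.731×0.742 + 0.269×0.388 = 0.64677.
Under exogeneity, PAF = [P(Y=1) − p₀] / P(Y=1).
PAF = (0.64677 − 0.388) / 0.64677 ≈ 0.4001

PAF ≈ 0.400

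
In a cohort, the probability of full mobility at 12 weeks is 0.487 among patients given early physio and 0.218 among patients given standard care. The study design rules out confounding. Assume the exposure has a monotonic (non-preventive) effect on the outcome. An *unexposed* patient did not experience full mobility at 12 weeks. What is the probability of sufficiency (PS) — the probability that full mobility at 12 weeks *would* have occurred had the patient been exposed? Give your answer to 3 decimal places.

PS ≈ 0.344

Let p₁ = 0.487, p₀ = 0.218.
Under exogeneity and monotonicity, PS = (p₁ − p₀) / (1 − p₀).
PS = (0.487 − 0.218) / (1 − 0.218) = 0.269 / 0.782 ≈ 0.3440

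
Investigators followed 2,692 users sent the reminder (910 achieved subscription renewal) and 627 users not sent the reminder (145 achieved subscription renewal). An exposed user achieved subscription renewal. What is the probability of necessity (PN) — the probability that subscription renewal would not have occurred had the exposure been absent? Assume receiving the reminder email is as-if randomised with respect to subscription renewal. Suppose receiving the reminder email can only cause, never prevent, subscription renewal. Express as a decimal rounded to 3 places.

p₁ = P(outcome | exposed) = 910/2692 = 0.33804
p₀ = P(outcome | unexposed) = 145/627 = 0.23126
Under exogeneity and monotonicity, PN = (p₁ − p₀) / p₁.
PN = (0.33804 − 0.23126) / 0.33804 = 0.10678 / 0.33804 ≈ 0.3159

PN ≈ 0.316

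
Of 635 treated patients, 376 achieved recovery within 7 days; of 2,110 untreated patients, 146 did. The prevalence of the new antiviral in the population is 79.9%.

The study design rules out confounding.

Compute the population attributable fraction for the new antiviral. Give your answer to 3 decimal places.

PAF ≈ 0.858

p₁ = P(outcome | exposed) = 376/635 = 0.59213
p₀ = P(outcome | unexposed) = 146/2110 = 0.069194
Overall risk P(Y=1) = π·p₁ + (1−π)·p₀ = 0.799×0.59213 + 0.201×0.069194 = 0.48702.
Under exogeneity, PAF = [P(Y=1) − p₀] / P(Y=1).
PAF = (0.48702 − 0.069194) / 0.48702 ≈ 0.8579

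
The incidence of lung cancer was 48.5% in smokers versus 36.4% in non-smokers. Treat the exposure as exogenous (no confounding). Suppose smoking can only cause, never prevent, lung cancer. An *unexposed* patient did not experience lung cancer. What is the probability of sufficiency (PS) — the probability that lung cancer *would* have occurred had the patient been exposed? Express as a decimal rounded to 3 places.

p₁ = 0.485, p₀ = 0.364.
Under exogeneity and monotonicity, PS = (p₁ − p₀) / (1 − p₀).
PS = (0.485 − 0.364) / (1 − 0.364) = 0.121 / 0.636 ≈ 0.1903

PS ≈ 0.190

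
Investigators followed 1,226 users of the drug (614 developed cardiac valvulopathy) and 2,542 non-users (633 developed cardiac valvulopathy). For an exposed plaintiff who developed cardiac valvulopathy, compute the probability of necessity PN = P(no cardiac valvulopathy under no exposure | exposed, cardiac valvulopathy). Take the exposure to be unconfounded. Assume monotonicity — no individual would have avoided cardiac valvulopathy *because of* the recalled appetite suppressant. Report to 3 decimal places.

PN ≈ 0.503

p₁ = P(outcome | exposed) = 614/1226 = 0.50082
p₀ = P(outcome | unexposed) = 633/2542 = 0.24902
Under exogeneity and monotonicity, PN = (p₁ − p₀) / p₁.
PN = (0.50082 − 0.24902) / 0.50082 = 0.2518 / 0.50082 ≈ 0.5028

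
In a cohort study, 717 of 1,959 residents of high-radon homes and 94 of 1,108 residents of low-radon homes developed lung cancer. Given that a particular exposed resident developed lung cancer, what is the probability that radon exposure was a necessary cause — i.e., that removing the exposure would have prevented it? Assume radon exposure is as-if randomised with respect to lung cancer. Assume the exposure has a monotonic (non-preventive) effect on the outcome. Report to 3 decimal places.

p₁ = P(outcome | exposed) = 717/1959 = 0.366
p₀ = P(outcome | unexposed) = 94/1108 = 0.084838
Under exogeneity and monotonicity, PN = (p₁ − p₀) / p₁.
PN = (0.366 − 0.084838) / 0.366 = 0.28117 / 0.366 ≈ 0.7682

PN ≈ 0.768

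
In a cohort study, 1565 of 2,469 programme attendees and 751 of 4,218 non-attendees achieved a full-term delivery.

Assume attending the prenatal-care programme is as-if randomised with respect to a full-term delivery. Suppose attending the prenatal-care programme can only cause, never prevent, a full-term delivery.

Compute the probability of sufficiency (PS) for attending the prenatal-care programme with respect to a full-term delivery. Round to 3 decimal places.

PS ≈ 0.555

p₁ = P(outcome | exposed) = 1565/2469 = 0.63386
p₀ = P(outcome | unexposed) = 751/4218 = 0.17805
Under exogeneity and monotonicity, PS = (p₁ − p₀) / (1 − p₀).
PS = (0.63386 − 0.17805) / (1 − 0.17805) = 0.45581 / 0.82195 ≈ 0.5545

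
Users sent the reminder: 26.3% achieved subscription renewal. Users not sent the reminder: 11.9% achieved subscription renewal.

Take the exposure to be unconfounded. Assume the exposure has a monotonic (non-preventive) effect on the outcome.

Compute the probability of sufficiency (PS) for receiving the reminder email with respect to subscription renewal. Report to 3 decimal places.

p₁ = 0.263, p₀ = 0.119.
Under exogeneity and monotonicity, PS = (p₁ − p₀) / (1 − p₀).
PS = (0.263 − 0.119) / (1 − 0.119) = 0.144 / 0.881 ≈ 0.1635

PS ≈ 0.163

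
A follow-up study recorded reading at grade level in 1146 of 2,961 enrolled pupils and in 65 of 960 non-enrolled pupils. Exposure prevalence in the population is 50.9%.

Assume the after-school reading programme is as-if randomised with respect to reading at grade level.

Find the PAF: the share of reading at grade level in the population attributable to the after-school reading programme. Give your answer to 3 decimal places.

PAF ≈ 0.706

p₁ = P(outcome | exposed) = 1146/2961 = 0.38703
p₀ = P(outcome | unexposed) = 65/960 = 0.067708
Overall risk P(Y=1) = π·p₁ + (1−π)·p₀ = 0.509×0.38703 + 0.491×0.067708 = 0.23024.
Under exogeneity, PAF = [P(Y=1) − p₀] / P(Y=1).
PAF = (0.23024 − 0.067708) / 0.23024 ≈ 0.7059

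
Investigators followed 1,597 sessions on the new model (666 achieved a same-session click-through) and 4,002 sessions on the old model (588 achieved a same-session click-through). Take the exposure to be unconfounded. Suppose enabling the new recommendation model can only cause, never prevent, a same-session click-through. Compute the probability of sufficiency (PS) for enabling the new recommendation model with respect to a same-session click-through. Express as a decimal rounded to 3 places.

p₁ = P(outcome | exposed) = 666/1597 = 0.41703
p₀ = P(outcome | unexposed) = 588/4002 = 0.14693
Under exogeneity and monotonicity, PS = (p₁ − p₀) / (1 − p₀).
PS = (0.41703 − 0.14693) / (1 − 0.14693) = 0.27011 / 0.85307 ≈ 0.3166

PS ≈ 0.317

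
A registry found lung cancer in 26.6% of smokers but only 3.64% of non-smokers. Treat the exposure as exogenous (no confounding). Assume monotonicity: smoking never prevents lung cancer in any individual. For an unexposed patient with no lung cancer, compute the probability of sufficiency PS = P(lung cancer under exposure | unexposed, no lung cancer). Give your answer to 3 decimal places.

p₁ = 0.266, p₀ = 0.0364.
Under exogeneity and monotonicity, PS = (p₁ − p₀) / (1 − p₀).
PS = (0.266 − 0.0364) / (1 − 0.0364) = 0.2296 / 0.9636 ≈ 0.2383

PS ≈ 0.238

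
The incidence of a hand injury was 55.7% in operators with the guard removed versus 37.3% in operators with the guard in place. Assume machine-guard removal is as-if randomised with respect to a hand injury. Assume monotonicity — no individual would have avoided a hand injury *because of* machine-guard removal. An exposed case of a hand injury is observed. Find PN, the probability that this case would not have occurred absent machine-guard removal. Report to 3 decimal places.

PN ≈ 0.330

p₁ = 0.557, p₀ = 0.373.
Under exogeneity and monotonicity, PN = (p₁ − p₀) / p₁.
PN = (0.557 − 0.373) / 0.557 = 0.184 / 0.557 ≈ 0.3303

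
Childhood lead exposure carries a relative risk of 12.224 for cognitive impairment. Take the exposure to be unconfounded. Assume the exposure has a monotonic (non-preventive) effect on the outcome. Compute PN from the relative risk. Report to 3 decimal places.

PN ≈ 0.918

Under exogeneity and monotonicity, PN = (RR − 1) / RR = 1 − 1/RR.
PN = (12.224 − 1) / 12.224 = 11.22 / 12.224 ≈ 0.9182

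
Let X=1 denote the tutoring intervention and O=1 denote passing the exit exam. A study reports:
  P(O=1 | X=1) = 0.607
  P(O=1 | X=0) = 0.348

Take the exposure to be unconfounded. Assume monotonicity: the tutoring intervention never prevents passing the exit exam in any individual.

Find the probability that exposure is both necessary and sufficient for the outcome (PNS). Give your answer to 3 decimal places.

PNS ≈ 0.259

Let p₁ = 0.607, p₀ = 0.348.
Under exogeneity and monotonicity, PNS = p₁ − p₀.
PNS = 0.607 − 0.348 = 0.259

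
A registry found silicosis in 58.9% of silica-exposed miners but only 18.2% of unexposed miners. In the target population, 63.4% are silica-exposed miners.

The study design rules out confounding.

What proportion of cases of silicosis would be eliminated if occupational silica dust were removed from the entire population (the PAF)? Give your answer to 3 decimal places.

PAF ≈ 0.586

p₁ = 0.589, p₀ = 0.182.
Overall risk P(Y=1) = π·p₁ + (1−π)·p₀ = 0.634×0.589 + 0.366×0.182 = 0.44004.
Under exogeneity, PAF = [P(Y=1) − p₀] / P(Y=1).
PAF = (0.44004 − 0.182) / 0.44004 ≈ 0.5864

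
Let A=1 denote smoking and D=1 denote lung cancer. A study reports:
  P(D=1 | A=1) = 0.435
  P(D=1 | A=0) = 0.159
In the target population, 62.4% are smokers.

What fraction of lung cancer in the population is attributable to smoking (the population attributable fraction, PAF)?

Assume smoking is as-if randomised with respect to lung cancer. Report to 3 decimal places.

PAF ≈ 0.520

Let p₁ = 0.435, p₀ = 0.159.
Overall risk P(Y=1) = π·p₁ + (1−π)·p₀ = 0.624×0.435 + 0.376×0.159 = 0.33122.
Under exogeneity, PAF = [P(Y=1) − p₀] / P(Y=1).
PAF = (0.33122 − 0.159) / 0.33122 ≈ 0.5200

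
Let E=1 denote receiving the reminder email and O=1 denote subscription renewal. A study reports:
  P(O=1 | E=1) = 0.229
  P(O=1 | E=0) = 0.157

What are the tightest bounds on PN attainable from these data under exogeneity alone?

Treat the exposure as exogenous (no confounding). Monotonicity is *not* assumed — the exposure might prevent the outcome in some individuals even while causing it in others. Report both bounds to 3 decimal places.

Let p₁ = 0.229, p₀ = 0.157.
Under exogeneity alone the bounds on PN are max{0,(p₁−p₀)/p₁} ≤ PN ≤ min{1,(1−p₀)/p₁}.
  lower = (p₁ − p₀)/p₁ = 0.072 / 0.229 ≈ 0.3144
  upper = min{1, (1 − p₀)/p₁} = 0.843 / 0.229 ≈ 3.6812 → capped at 1

0.314 ≤ PN ≤ 1.000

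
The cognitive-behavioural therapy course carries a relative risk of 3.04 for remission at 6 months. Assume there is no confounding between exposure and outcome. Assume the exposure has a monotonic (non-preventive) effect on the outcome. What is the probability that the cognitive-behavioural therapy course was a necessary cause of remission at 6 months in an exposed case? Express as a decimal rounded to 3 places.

Under exogeneity and monotonicity, PN = (RR − 1) / RR = 1 − 1/RR.
PN = (3.04 − 1) / 3.04 = 2.04 / 3.04 ≈ 0.6711

PN ≈ 0.671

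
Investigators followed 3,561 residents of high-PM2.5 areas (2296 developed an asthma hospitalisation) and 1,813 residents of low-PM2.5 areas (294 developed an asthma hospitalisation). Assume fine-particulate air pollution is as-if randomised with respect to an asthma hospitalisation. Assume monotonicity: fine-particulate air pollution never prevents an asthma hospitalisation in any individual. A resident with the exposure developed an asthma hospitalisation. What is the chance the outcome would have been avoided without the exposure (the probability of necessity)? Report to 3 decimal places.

PN ≈ 0.748

p₁ = P(outcome | exposed) = 2296/3561 = 0.64476
p₀ = P(outcome | unexposed) = 294/1813 = 0.16216
Under exogeneity and monotonicity, PN = (p₁ − p₀) / p₁.
PN = (0.64476 − 0.16216) / 0.64476 = 0.4826 / 0.64476 ≈ 0.7485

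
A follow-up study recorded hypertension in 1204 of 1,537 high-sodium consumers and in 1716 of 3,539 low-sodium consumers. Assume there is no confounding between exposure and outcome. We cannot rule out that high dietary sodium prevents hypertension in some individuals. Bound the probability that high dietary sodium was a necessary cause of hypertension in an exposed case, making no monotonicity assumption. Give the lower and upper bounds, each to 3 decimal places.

p₁ = P(outcome | exposed) = 1204/1537 = 0.78334
p₀ = P(outcome | unexposed) = 1716/3539 = 0.48488
Under exogeneity alone the bounds on PN are max{0,(p₁−p₀)/p₁} ≤ PN ≤ min{1,(1−p₀)/p₁}.
  lower = (p₁ − p₀)/p₁ = 0.29846 / 0.78334 ≈ 0.3810
  upper = min{1, (1 − p₀)/p₁} = 0.51512 / 0.78334 ≈ 0.6576

0.381 ≤ PN ≤ 0.658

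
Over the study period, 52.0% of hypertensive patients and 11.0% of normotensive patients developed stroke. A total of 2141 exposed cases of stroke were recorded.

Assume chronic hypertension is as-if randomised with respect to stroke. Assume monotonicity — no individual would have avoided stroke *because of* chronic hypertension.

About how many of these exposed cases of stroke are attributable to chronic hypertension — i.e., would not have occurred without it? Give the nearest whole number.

p₁ = 0.52, p₀ = 0.11.
PN = (p₁ − p₀)/p₁ = (0.52 − 0.11) / 0.52 ≈ 0.78846.
Attributable cases ≈ PN × (exposed cases) = 0.78846 × 2141 ≈ 1688.10.

about 1688 cases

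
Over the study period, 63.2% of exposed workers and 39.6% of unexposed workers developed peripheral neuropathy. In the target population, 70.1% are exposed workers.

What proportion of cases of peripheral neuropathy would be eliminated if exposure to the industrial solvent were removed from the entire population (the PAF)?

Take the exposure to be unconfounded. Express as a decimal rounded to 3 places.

p₁ = 0.632, p₀ = 0.396.
Overall risk P(Y=1) = π·p₁ + (1−π)·p₀ = 0.701×0.632 + 0.299×0.396 = 0.56144.
Under exogeneity, PAF = [P(Y=1) − p₀] / P(Y=1).
PAF = (0.56144 − 0.396) / 0.56144 ≈ 0.2947

PAF ≈ 0.295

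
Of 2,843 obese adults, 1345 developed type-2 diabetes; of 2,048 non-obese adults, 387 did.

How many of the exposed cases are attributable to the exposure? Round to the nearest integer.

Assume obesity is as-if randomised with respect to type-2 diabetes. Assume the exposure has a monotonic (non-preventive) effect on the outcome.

about 808 cases

p₁ = P(outcome | exposed) = 1345/2843 = 0.47309
p₀ = P(outcome | unexposed) = 387/2048 = 0.18896
PN = (p₁ − p₀)/p₁ = (0.47309 − 0.18896) / 0.47309 ≈ 0.60057.
Attributable cases ≈ PN × (exposed cases) = 0.60057 × 1345 ≈ 807.77.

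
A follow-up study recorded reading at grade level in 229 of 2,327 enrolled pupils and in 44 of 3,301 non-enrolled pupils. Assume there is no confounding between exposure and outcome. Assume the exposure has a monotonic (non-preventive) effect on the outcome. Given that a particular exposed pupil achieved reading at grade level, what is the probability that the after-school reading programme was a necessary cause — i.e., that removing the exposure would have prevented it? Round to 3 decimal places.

PN ≈ 0.865

p₁ = P(outcome | exposed) = 229/2327 = 0.09841
p₀ = P(outcome | unexposed) = 44/3301 = 0.013329
Under exogeneity and monotonicity, PN = (p₁ − p₀) / p₁.
PN = (0.09841 − 0.013329) / 0.09841 = 0.085081 / 0.09841 ≈ 0.8646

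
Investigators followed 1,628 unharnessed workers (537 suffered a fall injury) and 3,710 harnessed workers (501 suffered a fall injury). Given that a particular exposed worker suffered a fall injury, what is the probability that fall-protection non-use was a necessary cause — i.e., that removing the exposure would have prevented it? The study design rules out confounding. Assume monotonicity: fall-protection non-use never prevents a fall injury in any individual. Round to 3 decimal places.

PN ≈ 0.591

p₁ = P(outcome | exposed) = 537/1628 = 0.32985
p₀ = P(outcome | unexposed) = 501/3710 = 0.13504
Under exogeneity and monotonicity, PN = (p₁ − p₀) / p₁.
PN = (0.32985 − 0.13504) / 0.32985 = 0.19481 / 0.32985 ≈ 0.5906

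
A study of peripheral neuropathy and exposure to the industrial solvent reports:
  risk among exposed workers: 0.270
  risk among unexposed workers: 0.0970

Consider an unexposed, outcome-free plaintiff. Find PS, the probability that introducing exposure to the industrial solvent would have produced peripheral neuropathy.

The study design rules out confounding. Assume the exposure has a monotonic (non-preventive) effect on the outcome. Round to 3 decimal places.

PS ≈ 0.192

Let p₁ = 0.27, p₀ = 0.097.
Under exogeneity and monotonicity, PS = (p₁ − p₀) / (1 − p₀).
PS = (0.27 − 0.097) / (1 − 0.097) = 0.173 / 0.903 ≈ 0.1916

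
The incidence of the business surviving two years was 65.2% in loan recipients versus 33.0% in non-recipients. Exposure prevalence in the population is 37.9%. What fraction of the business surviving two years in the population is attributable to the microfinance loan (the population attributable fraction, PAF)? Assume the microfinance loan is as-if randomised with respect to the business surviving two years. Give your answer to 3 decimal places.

PAF ≈ 0.270

p₁ = 0.652, p₀ = 0.33.
Overall risk P(Y=1) = π·p₁ + (1−π)·p₀ = 0.379×0.652 + 0.621×0.33 = 0.45204.
Under exogeneity, PAF = [P(Y=1) − p₀] / P(Y=1).
PAF = (0.45204 − 0.33) / 0.45204 ≈ 0.2700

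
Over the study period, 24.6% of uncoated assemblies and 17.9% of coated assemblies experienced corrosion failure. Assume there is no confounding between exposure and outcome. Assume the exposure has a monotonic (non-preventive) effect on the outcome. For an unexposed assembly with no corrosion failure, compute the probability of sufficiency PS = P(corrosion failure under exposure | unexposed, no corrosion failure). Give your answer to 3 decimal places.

PS ≈ 0.082

p₁ = 0.246, p₀ = 0.179.
Under exogeneity and monotonicity, PS = (p₁ − p₀) / (1 − p₀).
PS = (0.246 − 0.179) / (1 − 0.179) = 0.067 / 0.821 ≈ 0.0816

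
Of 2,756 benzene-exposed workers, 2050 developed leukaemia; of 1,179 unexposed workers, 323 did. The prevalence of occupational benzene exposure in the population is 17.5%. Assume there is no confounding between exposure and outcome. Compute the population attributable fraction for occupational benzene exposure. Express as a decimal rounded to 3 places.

PAF ≈ 0.231

p₁ = P(outcome | exposed) = 2050/2756 = 0.74383
p₀ = P(outcome | unexposed) = 323/1179 = 0.27396
Overall risk P(Y=1) = π·p₁ + (1−π)·p₀ = 0.175×0.74383 + 0.825×0.27396 = 0.35619.
Under exogeneity, PAF = [P(Y=1) − p₀] / P(Y=1).
PAF = (0.35619 − 0.27396) / 0.35619 ≈ 0.2309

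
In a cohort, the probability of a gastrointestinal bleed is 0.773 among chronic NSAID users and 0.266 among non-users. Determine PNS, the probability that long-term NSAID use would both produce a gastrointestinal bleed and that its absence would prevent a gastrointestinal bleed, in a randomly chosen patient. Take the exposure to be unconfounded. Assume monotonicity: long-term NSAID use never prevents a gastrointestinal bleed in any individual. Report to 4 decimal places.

Let p₁ = 0.773, p₀ = 0.266.
Under exogeneity and monotonicity, PNS = p₁ − p₀.
PNS = 0.773 − 0.266 = 0.507

PNS ≈ 0.5070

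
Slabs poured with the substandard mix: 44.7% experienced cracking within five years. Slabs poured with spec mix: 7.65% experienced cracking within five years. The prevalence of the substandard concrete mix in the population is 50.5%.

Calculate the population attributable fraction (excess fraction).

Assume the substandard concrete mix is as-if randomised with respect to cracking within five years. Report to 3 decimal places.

p₁ = 0.447, p₀ = 0.0765.
Overall risk P(Y=1) = π·p₁ + (1−π)·p₀ = 0.505×0.447 + 0.495×0.0765 = 0.2636.
Under exogeneity, PAF = [P(Y=1) − p₀] / P(Y=1).
PAF = (0.2636 − 0.0765) / 0.2636 ≈ 0.7098

PAF ≈ 0.710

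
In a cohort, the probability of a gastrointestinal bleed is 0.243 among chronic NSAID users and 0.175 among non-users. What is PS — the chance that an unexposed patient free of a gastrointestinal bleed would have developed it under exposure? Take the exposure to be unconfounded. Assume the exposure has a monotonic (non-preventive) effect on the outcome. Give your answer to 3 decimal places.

Let p₁ = 0.243, p₀ = 0.175.
Under exogeneity and monotonicity, PS = (p₁ − p₀) / (1 − p₀).
PS = (0.243 − 0.175) / (1 − 0.175) = 0.068 / 0.825 ≈ 0.0824

PS ≈ 0.082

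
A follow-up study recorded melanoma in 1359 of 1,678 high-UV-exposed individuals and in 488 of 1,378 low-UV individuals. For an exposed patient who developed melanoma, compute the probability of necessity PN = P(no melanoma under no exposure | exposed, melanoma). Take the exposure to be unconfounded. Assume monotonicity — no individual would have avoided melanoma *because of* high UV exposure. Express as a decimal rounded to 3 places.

p₁ = P(outcome | exposed) = 1359/1678 = 0.80989
p₀ = P(outcome | unexposed) = 488/1378 = 0.35414
Under exogeneity and monotonicity, PN = (p₁ − p₀) / p₁.
PN = (0.80989 − 0.35414) / 0.80989 = 0.45576 / 0.80989 ≈ 0.5627

PN ≈ 0.563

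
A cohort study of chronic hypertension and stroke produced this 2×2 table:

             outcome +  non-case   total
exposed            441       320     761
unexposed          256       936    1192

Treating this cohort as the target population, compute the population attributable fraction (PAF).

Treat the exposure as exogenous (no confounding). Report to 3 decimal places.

p₁ = P(outcome | exposed) = 441/761 = 0.5795
p₀ = P(outcome | unexposed) = 256/1192 = 0.21477
Exposure prevalence π = 761/1953 = 0.38966; overall risk P(Y=1) = 0.35689.
Under exogeneity, PAF = [P(Y=1) − p₀]/P(Y=1).
PAF = (0.35689 − 0.21477) / 0.35689 ≈ 0.3982

PAF ≈ 0.398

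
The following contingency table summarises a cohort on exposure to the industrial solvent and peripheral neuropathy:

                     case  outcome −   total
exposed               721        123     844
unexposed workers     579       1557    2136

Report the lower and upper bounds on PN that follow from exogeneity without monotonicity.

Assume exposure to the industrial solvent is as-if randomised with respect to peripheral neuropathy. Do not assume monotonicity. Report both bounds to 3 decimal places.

0.683 ≤ PN ≤ 0.853

p₁ = P(outcome | exposed) = 721/844 = 0.85427
p₀ = P(outcome | unexposed) = 579/2136 = 0.27107
Under exogeneity alone the bounds on PN are max{0,(p₁−p₀)/p₁} ≤ PN ≤ min{1,(1−p₀)/p₁}.
  lower = (p₁ − p₀)/p₁ = 0.5832 / 0.85427 ≈ 0.6827
  upper = min{1, (1 − p₀)/p₁} = 0.72893 / 0.85427 ≈ 0.8533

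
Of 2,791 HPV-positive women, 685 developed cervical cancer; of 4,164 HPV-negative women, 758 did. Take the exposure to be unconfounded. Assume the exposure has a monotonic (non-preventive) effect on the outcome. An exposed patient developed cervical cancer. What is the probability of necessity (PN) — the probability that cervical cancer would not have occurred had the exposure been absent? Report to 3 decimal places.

PN ≈ 0.258

p₁ = P(outcome | exposed) = 685/2791 = 0.24543
p₀ = P(outcome | unexposed) = 758/4164 = 0.18204
Under exogeneity and monotonicity, PN = (p₁ − p₀) / p₁.
PN = (0.24543 − 0.18204) / 0.24543 = 0.063395 / 0.24543 ≈ 0.2583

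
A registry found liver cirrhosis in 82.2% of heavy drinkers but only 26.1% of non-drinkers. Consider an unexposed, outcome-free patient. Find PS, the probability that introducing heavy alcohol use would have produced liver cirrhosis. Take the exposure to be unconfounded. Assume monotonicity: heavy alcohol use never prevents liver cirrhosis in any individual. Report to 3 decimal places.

p₁ = 0.822, p₀ = 0.261.
Under exogeneity and monotonicity, PS = (p₁ − p₀) / (1 − p₀).
PS = (0.822 − 0.261) / (1 − 0.261) = 0.561 / 0.739 ≈ 0.7591

PS ≈ 0.759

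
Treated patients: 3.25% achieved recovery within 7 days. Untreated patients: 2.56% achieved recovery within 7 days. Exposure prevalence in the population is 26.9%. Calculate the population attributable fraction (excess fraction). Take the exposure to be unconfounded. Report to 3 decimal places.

PAF ≈ 0.068

p₁ = 0.0325, p₀ = 0.0256.
Overall risk P(Y=1) = π·p₁ + (1−π)·p₀ = 0.269×0.0325 + 0.731×0.0256 = 0.027456.
Under exogeneity, PAF = [P(Y=1) − p₀] / P(Y=1).
PAF = (0.027456 − 0.0256) / 0.027456 ≈ 0.0676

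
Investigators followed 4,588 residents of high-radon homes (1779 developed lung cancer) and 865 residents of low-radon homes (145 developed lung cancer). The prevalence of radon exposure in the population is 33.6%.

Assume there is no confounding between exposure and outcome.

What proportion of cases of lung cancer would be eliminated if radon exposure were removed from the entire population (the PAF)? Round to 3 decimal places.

PAF ≈ 0.306

p₁ = P(outcome | exposed) = 1779/4588 = 0.38775
p₀ = P(outcome | unexposed) = 145/865 = 0.16763
Overall risk P(Y=1) = π·p₁ + (1−π)·p₀ = 0.336×0.38775 + 0.664×0.16763 = 0.24159.
Under exogeneity, PAF = [P(Y=1) − p₀] / P(Y=1).
PAF = (0.24159 − 0.16763) / 0.24159 ≈ 0.3061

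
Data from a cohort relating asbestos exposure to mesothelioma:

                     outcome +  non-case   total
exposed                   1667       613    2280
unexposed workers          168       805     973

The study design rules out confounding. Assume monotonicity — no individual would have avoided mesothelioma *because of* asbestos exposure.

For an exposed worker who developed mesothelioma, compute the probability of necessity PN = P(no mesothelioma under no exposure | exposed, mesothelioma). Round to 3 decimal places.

p₁ = P(outcome | exposed) = 1667/2280 = 0.73114
p₀ = P(outcome | unexposed) = 168/973 = 0.17266
Under exogeneity and monotonicity, PN = (p₁ − p₀)/p₁.
PN = (0.73114 − 0.17266) / 0.73114 ≈ 0.7638

PN ≈ 0.764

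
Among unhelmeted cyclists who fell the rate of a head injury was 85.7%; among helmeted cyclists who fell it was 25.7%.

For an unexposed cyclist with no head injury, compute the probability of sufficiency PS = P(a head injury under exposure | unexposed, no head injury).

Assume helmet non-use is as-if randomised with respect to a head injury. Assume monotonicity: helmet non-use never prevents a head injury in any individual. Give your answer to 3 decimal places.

p₁ = 0.857, p₀ = 0.257.
Under exogeneity and monotonicity, PS = (p₁ − p₀) / (1 − p₀).
PS = (0.857 − 0.257) / (1 − 0.257) = 0.6 / 0.743 ≈ 0.8075

PS ≈ 0.808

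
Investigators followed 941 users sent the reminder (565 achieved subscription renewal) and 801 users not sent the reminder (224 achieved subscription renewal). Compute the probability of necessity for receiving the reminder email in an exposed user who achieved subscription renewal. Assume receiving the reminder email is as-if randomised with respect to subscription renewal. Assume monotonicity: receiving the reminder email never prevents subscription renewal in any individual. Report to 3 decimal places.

PN ≈ 0.534

p₁ = P(outcome | exposed) = 565/941 = 0.60043
p₀ = P(outcome | unexposed) = 224/801 = 0.27965
Under exogeneity and monotonicity, PN = (p₁ − p₀) / p₁.
PN = (0.60043 − 0.27965) / 0.60043 = 0.32077 / 0.60043 ≈ 0.5342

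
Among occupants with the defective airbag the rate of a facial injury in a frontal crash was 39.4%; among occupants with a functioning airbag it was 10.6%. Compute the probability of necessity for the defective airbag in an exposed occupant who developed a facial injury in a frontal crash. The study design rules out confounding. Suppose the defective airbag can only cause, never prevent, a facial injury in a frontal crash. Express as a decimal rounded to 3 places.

PN ≈ 0.731

p₁ = 0.394, p₀ = 0.106.
Under exogeneity and monotonicity, PN = (p₁ − p₀) / p₁.
PN = (0.394 − 0.106) / 0.394 = 0.288 / 0.394 ≈ 0.7310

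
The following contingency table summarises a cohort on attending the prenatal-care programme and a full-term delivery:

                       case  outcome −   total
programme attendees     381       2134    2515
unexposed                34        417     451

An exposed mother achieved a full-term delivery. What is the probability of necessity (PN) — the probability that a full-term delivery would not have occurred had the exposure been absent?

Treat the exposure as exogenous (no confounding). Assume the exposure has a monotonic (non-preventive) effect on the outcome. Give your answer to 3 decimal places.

p₁ = P(outcome | exposed) = 381/2515 = 0.15149
p₀ = P(outcome | unexposed) = 34/451 = 0.075388
Under exogeneity and monotonicity, PN = (p₁ − p₀)/p₁.
PN = (0.15149 − 0.075388) / 0.15149 ≈ 0.5024

PN ≈ 0.502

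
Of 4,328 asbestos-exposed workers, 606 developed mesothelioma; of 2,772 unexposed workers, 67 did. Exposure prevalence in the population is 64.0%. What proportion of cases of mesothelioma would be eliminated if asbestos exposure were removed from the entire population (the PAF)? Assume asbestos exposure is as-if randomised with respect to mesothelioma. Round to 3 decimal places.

PAF ≈ 0.754

p₁ = P(outcome | exposed) = 606/4328 = 0.14002
p₀ = P(outcome | unexposed) = 67/2772 = 0.02417
Overall risk P(Y=1) = π·p₁ + (1−π)·p₀ = 0.64×0.14002 + 0.36×0.02417 = 0.098313.
Under exogeneity, PAF = [P(Y=1) − p₀] / P(Y=1).
PAF = (0.098313 − 0.02417) / 0.098313 ≈ 0.7542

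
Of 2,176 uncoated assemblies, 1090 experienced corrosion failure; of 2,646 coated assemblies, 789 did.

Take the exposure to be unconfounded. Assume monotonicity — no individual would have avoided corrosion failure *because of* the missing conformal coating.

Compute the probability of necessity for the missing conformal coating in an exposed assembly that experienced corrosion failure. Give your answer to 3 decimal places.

p₁ = P(outcome | exposed) = 1090/2176 = 0.50092
p₀ = P(outcome | unexposed) = 789/2646 = 0.29819
Under exogeneity and monotonicity, PN = (p₁ − p₀) / p₁.
PN = (0.50092 − 0.29819) / 0.50092 = 0.20273 / 0.50092 ≈ 0.4047

PN ≈ 0.405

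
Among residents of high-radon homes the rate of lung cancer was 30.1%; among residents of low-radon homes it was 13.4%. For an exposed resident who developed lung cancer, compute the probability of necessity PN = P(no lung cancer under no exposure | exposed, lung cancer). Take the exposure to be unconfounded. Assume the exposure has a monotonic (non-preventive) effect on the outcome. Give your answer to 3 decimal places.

p₁ = 0.301, p₀ = 0.134.
Under exogeneity and monotonicity, PN = (p₁ − p₀) / p₁.
PN = (0.301 − 0.134) / 0.301 = 0.167 / 0.301 ≈ 0.5548

PN ≈ 0.555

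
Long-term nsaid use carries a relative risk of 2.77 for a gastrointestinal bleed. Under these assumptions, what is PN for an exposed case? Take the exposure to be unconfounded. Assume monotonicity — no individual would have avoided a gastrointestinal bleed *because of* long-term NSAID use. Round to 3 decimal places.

PN ≈ 0.639

Under exogeneity and monotonicity, PN = (RR − 1) / RR = 1 − 1/RR.
PN = (2.77 − 1) / 2.77 = 1.77 / 2.77 ≈ 0.6390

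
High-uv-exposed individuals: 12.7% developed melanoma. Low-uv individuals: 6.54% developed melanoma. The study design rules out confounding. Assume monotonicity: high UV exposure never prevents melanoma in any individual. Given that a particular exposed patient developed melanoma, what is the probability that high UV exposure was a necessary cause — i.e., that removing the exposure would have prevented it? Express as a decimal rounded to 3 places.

p₁ = 0.127, p₀ = 0.0654.
Under exogeneity and monotonicity, PN = (p₁ − p₀) / p₁.
PN = (0.127 − 0.0654) / 0.127 = 0.0616 / 0.127 ≈ 0.4850

PN ≈ 0.485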